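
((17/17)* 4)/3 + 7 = 8.33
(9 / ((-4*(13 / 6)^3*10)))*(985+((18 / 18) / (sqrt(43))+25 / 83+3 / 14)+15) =-282511557 / 12764570 - 243*sqrt(43) / 472355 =-22.14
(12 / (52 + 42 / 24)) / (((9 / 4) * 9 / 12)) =256 / 1935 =0.13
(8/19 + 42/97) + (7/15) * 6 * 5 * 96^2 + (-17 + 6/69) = 5468517611/42389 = 129007.94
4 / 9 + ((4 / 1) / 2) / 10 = 29 / 45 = 0.64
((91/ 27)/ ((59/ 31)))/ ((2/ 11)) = 31031/ 3186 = 9.74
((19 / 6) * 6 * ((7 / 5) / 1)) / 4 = 133 / 20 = 6.65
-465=-465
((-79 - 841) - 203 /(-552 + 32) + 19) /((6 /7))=-1050.71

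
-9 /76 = -0.12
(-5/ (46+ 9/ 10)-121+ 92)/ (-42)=13651/ 19698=0.69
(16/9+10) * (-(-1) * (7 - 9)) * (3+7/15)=-81.66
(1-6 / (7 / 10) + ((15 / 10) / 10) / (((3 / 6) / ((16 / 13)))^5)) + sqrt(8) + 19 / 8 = 2 * sqrt(2) + 869054829 / 103962040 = 11.19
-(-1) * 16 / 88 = 2 / 11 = 0.18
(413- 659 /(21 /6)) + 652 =6137 /7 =876.71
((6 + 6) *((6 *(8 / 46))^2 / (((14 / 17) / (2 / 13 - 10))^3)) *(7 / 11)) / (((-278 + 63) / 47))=418396722167808 / 134683053505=3106.53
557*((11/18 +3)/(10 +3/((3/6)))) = 36205/288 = 125.71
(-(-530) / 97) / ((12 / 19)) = 8.65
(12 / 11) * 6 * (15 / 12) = 90 / 11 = 8.18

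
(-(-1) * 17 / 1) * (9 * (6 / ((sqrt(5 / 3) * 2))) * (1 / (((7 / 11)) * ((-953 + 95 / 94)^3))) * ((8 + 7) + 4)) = -2951064952 * sqrt(15) / 928932434142615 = -0.00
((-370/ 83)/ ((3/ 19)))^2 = 797.10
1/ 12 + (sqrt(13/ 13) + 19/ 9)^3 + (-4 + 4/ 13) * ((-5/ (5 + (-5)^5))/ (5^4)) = 9300383959/ 308002500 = 30.20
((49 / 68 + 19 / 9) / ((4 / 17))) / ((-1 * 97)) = -1733 / 13968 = -0.12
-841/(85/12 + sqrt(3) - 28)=121104*sqrt(3)/62569 + 2533092/62569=43.84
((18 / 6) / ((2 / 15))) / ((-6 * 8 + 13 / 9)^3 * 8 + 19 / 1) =-32805 / 1176933242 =-0.00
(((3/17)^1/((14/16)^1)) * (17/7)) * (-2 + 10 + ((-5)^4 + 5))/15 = 5104/245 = 20.83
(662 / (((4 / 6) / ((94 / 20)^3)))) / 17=103096239 / 17000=6064.48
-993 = -993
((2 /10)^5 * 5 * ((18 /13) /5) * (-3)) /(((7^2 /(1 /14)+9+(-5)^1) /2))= -0.00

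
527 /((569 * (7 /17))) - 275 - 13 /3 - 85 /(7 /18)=-5922587 /11949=-495.66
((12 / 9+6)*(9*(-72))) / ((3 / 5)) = -7920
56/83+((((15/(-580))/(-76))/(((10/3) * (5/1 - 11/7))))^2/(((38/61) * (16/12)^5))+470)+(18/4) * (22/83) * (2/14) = 5294937923064873112683/11245604941122764800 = 470.85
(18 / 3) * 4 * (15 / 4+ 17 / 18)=338 / 3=112.67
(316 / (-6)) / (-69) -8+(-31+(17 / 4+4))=-24829 / 828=-29.99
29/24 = 1.21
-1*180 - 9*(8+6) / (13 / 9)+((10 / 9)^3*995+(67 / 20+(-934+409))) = 109175539 / 189540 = 576.00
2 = 2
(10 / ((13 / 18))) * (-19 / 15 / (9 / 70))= -5320 / 39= -136.41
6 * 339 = 2034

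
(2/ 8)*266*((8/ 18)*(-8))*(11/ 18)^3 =-354046/ 6561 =-53.96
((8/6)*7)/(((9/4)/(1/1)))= 112/27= 4.15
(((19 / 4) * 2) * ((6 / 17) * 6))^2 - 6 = 115230 / 289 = 398.72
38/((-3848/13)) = -19/148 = -0.13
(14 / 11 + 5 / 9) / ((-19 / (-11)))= 181 / 171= 1.06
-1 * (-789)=789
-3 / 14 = -0.21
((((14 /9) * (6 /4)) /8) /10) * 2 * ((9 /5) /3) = 7 /200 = 0.04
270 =270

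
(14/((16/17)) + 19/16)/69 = 257/1104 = 0.23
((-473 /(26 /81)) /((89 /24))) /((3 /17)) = -2605284 /1157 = -2251.76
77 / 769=0.10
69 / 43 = 1.60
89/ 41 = 2.17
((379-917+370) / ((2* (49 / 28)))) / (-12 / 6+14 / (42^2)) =24.10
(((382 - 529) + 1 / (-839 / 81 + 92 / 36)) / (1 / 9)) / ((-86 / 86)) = 836865 / 632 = 1324.15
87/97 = 0.90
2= 2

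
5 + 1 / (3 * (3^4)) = 1216 / 243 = 5.00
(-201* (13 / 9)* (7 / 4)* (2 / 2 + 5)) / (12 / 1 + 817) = -6097 / 1658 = -3.68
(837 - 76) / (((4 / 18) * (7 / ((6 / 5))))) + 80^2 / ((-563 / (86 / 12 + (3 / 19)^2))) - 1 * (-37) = 11573076818 / 21340515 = 542.31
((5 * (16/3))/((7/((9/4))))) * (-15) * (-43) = 38700/7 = 5528.57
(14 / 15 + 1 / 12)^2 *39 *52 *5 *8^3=80492672 / 15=5366178.13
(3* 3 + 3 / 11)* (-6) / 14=-306 / 77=-3.97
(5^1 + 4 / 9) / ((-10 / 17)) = -833 / 90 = -9.26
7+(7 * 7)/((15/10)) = 119/3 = 39.67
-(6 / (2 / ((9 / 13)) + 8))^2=-729 / 2401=-0.30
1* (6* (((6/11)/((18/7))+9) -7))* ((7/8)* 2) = 511/22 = 23.23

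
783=783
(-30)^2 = 900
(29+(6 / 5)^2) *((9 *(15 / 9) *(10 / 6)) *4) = 3044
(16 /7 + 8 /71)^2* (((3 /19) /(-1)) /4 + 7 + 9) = 430877008 /4693171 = 91.81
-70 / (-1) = 70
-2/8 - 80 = -321/4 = -80.25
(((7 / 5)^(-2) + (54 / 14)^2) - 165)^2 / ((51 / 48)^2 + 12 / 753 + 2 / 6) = 10360038766848 / 684152945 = 15142.87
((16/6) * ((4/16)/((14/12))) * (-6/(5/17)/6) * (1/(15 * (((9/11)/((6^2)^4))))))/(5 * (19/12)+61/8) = -1116758016/65275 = -17108.51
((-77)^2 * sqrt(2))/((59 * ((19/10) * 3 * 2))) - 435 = -435+29645 * sqrt(2)/3363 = -422.53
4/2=2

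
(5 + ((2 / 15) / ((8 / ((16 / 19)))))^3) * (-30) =-231491378 / 1543275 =-150.00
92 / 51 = 1.80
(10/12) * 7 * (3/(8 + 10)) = 35/36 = 0.97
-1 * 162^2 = -26244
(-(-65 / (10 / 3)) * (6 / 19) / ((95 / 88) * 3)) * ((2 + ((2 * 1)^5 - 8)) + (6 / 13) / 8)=17886 / 361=49.55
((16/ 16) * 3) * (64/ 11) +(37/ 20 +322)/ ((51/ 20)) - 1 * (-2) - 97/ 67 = 106870/ 737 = 145.01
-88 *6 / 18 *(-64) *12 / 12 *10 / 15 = 11264 / 9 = 1251.56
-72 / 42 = -12 / 7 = -1.71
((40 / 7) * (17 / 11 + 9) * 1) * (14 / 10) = 928 / 11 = 84.36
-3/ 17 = -0.18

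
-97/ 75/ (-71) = 97/ 5325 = 0.02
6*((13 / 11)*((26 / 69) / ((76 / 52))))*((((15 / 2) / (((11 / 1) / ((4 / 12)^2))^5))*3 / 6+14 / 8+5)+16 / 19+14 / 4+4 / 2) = 6929595046649210 / 289522580758389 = 23.93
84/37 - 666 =-24558/37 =-663.73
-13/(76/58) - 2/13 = -4977/494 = -10.07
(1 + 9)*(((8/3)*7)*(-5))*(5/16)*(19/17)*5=-83125/51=-1629.90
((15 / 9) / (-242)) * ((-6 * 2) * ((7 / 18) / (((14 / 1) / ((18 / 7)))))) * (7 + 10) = 85 / 847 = 0.10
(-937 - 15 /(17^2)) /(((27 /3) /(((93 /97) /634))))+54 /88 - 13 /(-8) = 2.08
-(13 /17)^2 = -169 /289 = -0.58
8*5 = 40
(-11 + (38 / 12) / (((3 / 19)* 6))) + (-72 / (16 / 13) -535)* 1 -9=-65897 / 108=-610.16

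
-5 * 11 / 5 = -11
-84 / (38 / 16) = -672 / 19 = -35.37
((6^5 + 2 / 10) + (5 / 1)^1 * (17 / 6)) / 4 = 233711 / 120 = 1947.59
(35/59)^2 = 1225/3481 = 0.35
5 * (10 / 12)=25 / 6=4.17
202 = 202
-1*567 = -567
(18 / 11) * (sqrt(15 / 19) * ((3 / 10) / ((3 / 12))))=108 * sqrt(285) / 1045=1.74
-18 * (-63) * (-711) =-806274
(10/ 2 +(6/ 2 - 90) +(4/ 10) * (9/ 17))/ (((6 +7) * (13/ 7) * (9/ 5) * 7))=-6952/ 25857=-0.27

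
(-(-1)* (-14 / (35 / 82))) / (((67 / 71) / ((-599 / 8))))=1743689 / 670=2602.52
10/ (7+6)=10/ 13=0.77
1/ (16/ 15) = 15/ 16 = 0.94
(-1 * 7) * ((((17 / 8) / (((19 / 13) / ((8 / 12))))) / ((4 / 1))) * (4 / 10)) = -1547 / 2280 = -0.68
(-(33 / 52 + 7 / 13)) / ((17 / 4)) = -0.28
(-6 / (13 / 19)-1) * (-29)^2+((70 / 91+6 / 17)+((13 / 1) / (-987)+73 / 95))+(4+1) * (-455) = -217354685854 / 20722065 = -10489.05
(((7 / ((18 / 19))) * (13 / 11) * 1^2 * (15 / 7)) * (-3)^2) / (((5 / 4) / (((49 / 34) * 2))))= 72618 / 187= 388.33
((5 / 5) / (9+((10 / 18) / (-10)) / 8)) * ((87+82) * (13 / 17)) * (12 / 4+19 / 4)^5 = 566084202723 / 1408960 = 401774.50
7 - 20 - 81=-94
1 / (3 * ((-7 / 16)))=-0.76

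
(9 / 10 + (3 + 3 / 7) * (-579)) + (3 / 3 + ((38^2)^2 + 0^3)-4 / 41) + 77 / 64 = 191316850751 / 91840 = 2083153.86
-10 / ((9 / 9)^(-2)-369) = 5 / 184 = 0.03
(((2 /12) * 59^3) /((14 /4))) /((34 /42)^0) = 205379 /21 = 9779.95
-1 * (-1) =1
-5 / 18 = -0.28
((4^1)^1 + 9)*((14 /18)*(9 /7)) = 13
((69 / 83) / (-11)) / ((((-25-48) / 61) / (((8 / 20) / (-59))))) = -0.00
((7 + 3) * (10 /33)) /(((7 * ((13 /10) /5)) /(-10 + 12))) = 10000 /3003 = 3.33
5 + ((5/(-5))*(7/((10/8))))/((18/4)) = 169/45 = 3.76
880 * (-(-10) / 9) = 8800 / 9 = 977.78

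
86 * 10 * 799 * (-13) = -8932820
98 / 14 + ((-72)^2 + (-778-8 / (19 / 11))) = 83759 / 19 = 4408.37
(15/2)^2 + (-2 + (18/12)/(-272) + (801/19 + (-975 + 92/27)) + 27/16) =-243770149/279072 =-873.50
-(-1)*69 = 69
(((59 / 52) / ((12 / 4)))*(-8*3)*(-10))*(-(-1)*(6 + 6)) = 14160 / 13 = 1089.23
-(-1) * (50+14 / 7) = 52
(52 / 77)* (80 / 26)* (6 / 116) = 240 / 2233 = 0.11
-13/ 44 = -0.30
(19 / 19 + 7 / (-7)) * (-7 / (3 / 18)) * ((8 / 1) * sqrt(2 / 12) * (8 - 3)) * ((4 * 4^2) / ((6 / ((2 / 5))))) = 0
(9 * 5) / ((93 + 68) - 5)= 15 / 52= 0.29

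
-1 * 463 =-463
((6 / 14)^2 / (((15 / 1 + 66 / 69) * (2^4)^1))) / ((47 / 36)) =1863 / 3380804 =0.00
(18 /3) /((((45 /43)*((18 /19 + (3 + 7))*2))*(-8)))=-817 /24960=-0.03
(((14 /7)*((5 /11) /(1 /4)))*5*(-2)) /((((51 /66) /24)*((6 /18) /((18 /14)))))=-518400 /119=-4356.30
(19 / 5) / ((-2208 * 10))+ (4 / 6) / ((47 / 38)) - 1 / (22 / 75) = -54608341 / 19025600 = -2.87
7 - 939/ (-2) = 953/ 2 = 476.50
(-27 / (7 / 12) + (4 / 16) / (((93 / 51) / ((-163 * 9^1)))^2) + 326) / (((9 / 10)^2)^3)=1090300649750000 / 3575003607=304978.90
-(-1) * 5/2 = 5/2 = 2.50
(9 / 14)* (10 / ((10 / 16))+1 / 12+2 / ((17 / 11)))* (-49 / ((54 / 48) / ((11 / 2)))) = -272965 / 102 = -2676.13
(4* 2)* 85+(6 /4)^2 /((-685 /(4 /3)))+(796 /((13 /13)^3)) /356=41592248 /60965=682.23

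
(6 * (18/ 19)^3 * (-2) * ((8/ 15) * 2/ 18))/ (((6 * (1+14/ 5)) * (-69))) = 1152/ 2997383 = 0.00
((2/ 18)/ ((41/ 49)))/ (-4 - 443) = -49/ 164943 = -0.00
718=718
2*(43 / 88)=43 / 44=0.98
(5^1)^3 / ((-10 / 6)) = -75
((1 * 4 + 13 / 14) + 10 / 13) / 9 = 1037 / 1638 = 0.63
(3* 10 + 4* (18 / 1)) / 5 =20.40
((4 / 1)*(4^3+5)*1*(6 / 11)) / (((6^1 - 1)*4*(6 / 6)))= 7.53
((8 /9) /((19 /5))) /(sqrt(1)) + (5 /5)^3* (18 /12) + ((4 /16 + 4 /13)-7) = -41867 /8892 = -4.71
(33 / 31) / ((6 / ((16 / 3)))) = 88 / 93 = 0.95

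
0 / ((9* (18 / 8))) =0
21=21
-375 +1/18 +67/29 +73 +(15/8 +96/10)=-3008381/10440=-288.16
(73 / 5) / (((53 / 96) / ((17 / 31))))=119136 / 8215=14.50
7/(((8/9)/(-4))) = -63/2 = -31.50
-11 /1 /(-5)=11 /5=2.20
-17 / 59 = -0.29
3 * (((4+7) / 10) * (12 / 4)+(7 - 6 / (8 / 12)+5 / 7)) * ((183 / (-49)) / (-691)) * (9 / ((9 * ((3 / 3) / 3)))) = 232227 / 2370130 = 0.10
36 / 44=9 / 11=0.82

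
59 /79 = 0.75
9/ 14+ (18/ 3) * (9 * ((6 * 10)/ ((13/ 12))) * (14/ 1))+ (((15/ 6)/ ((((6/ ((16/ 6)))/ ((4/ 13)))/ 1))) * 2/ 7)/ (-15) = 205756087/ 4914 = 41871.41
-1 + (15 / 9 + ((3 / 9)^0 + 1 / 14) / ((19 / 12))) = 536 / 399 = 1.34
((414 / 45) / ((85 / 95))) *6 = 5244 / 85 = 61.69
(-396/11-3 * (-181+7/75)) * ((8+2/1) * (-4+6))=50672/5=10134.40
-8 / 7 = -1.14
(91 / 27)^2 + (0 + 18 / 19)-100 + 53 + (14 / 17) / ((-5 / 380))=-97.28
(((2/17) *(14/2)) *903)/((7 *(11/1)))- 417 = -76173/187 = -407.34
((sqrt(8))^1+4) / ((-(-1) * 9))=2 * sqrt(2) / 9+4 / 9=0.76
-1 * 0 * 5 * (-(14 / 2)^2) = 0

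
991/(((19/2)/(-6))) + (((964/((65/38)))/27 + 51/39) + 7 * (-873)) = -223902142/33345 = -6714.71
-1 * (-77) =77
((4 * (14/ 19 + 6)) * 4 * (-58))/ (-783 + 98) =118784/ 13015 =9.13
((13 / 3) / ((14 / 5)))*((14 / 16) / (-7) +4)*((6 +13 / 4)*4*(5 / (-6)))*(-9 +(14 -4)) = -372775 / 2016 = -184.91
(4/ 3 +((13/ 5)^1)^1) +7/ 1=164/ 15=10.93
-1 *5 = -5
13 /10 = 1.30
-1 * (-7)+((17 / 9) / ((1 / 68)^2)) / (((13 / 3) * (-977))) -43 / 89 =15103628 / 3391167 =4.45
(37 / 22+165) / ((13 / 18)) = 33003 / 143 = 230.79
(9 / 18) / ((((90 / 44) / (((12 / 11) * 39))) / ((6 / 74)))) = 156 / 185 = 0.84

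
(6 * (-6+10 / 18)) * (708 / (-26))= 11564 / 13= 889.54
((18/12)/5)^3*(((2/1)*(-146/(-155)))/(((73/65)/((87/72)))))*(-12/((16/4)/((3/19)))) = -30537/1178000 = -0.03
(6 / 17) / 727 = 6 / 12359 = 0.00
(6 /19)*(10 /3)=20 /19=1.05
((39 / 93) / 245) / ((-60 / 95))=-0.00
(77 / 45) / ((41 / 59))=4543 / 1845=2.46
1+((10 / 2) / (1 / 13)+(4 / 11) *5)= 746 / 11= 67.82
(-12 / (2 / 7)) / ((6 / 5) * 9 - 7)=-210 / 19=-11.05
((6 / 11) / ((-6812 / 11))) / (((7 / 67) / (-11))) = 2211 / 23842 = 0.09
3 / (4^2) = 3 / 16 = 0.19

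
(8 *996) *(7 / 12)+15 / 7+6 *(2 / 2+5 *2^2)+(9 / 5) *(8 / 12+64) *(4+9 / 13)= 2421659 / 455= 5322.33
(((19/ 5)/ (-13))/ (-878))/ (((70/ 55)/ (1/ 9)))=209/ 7190820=0.00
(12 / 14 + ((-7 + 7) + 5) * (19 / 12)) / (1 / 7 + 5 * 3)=737 / 1272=0.58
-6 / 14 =-3 / 7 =-0.43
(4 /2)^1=2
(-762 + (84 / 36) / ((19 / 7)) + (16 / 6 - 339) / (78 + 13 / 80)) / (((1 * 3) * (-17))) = 272820085 / 18177471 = 15.01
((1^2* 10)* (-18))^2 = 32400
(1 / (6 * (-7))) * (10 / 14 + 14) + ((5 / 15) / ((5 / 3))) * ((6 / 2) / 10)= -1067 / 3675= -0.29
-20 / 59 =-0.34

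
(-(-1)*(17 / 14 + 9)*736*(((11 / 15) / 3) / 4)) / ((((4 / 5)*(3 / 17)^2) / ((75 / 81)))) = 261393275 / 15309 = 17074.48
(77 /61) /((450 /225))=77 /122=0.63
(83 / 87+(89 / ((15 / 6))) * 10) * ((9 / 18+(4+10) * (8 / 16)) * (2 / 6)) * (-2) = -155275 / 87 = -1784.77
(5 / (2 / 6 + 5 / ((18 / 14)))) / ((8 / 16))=45 / 19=2.37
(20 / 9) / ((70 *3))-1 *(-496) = 93746 / 189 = 496.01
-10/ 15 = -2/ 3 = -0.67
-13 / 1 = -13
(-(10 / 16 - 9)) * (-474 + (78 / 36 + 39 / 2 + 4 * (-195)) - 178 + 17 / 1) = -70015 / 6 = -11669.17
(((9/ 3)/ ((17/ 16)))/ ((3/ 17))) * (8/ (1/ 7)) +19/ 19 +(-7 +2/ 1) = 892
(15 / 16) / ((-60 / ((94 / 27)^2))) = -2209 / 11664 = -0.19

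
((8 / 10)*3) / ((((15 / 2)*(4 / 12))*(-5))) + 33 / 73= 0.26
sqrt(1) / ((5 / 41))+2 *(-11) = -69 / 5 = -13.80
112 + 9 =121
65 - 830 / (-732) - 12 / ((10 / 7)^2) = 551323 / 9150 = 60.25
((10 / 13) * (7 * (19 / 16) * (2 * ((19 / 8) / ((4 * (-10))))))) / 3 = -0.25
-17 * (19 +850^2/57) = -215805.46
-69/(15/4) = -92/5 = -18.40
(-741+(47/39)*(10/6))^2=7475677444/13689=546108.37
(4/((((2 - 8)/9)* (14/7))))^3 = -27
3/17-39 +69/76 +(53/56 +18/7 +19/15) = -8989133/271320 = -33.13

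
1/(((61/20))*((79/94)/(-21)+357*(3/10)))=98700/32228801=0.00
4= 4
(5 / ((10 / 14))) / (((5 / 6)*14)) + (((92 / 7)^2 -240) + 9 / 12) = -64597 / 980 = -65.92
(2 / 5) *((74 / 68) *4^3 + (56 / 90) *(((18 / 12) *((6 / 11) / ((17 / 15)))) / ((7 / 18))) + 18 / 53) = 28.46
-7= -7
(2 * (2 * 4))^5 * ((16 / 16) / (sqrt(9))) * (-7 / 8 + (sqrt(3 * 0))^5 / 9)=-917504 / 3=-305834.67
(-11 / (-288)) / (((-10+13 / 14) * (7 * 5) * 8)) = -11 / 731520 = -0.00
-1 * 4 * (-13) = 52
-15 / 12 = -5 / 4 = -1.25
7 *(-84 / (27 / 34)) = -6664 / 9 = -740.44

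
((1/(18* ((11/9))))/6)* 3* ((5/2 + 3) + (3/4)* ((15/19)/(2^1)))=881/6688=0.13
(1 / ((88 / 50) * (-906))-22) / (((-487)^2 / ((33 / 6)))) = -877033 / 1719000912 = -0.00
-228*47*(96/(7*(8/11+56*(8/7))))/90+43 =17.77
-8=-8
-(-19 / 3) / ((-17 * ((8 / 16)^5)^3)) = -622592 / 51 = -12207.69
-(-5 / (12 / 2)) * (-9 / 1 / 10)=-3 / 4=-0.75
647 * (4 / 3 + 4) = 10352 / 3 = 3450.67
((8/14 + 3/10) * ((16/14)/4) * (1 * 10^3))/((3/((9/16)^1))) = 46.68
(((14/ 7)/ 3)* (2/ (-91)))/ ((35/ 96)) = -128/ 3185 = -0.04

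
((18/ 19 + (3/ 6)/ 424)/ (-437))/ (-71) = 0.00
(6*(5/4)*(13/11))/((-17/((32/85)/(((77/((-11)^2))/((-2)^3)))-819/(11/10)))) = 95628507/244783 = 390.67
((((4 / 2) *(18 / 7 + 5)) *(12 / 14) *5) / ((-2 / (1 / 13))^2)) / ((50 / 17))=2703 / 82810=0.03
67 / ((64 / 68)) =1139 / 16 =71.19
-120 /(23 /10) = -1200 /23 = -52.17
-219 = -219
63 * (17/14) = 153/2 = 76.50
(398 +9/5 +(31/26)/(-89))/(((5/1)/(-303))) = -1401535893/57850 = -24227.07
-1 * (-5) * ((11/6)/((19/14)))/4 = 385/228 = 1.69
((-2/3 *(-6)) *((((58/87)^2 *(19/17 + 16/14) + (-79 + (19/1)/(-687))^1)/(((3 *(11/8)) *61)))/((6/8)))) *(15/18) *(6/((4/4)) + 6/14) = -30617344000/3455944569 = -8.86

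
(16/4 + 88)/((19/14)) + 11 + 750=15747/19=828.79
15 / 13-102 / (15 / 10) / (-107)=1.79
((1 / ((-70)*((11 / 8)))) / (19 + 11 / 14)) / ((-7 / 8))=64 / 106645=0.00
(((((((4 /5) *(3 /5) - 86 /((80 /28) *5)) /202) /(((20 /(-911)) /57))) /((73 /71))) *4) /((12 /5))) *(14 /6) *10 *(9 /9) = 2382912721 /884760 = 2693.29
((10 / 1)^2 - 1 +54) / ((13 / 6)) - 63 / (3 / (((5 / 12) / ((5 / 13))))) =2489 / 52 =47.87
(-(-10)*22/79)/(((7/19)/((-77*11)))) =-505780/79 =-6402.28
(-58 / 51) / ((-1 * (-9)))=-58 / 459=-0.13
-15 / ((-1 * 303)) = 5 / 101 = 0.05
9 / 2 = 4.50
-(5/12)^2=-25/144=-0.17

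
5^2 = 25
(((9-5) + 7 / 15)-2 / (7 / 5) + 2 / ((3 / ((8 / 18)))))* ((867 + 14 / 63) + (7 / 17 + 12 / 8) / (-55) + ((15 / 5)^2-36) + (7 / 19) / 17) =33863629997 / 12087306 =2801.59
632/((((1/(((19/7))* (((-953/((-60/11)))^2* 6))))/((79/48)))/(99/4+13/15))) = 20028702818200747/1512000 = 13246496572.88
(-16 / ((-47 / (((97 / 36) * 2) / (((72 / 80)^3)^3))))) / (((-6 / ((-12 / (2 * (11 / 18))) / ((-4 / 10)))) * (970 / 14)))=-56000000000 / 200296392813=-0.28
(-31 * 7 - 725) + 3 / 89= -83835 / 89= -941.97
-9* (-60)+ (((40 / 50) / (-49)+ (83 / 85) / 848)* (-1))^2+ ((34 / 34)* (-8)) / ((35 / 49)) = 6596496731766729 / 12474458886400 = 528.80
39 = 39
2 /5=0.40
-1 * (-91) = 91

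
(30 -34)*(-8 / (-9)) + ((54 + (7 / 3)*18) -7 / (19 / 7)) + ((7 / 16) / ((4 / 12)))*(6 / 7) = 124475 / 1368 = 90.99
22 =22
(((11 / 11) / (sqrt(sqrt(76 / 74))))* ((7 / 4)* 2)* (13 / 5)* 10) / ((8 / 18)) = 819* 37^(1 / 4)* 38^(3 / 4) / 152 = 203.39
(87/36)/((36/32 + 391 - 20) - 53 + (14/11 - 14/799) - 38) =509762/59564151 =0.01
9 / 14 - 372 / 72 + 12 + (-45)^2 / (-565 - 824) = 58516 / 9723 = 6.02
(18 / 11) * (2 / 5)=36 / 55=0.65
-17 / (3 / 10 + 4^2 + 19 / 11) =-1870 / 1983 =-0.94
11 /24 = 0.46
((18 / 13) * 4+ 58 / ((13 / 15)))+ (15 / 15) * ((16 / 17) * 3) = 16638 / 221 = 75.29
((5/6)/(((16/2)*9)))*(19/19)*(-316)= -395/108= -3.66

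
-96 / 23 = -4.17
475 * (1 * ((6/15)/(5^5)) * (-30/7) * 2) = -456/875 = -0.52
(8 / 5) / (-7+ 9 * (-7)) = -4 / 175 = -0.02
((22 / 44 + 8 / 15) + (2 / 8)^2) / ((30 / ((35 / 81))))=1841 / 116640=0.02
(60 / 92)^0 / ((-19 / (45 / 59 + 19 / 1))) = -1166 / 1121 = -1.04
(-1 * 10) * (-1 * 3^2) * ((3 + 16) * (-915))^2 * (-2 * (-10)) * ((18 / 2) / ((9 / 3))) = 1632086415000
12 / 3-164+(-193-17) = -370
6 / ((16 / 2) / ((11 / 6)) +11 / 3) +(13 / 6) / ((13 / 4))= 1124 / 795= 1.41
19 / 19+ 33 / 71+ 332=23676 / 71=333.46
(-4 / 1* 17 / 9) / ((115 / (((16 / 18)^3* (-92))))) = 139264 / 32805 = 4.25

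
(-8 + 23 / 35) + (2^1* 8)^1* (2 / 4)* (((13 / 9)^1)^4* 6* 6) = 31800967 / 25515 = 1246.36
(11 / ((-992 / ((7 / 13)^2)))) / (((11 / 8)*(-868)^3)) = 1 / 279686487808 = 0.00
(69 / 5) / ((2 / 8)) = 276 / 5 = 55.20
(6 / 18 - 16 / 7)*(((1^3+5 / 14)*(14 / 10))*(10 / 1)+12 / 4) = -902 / 21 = -42.95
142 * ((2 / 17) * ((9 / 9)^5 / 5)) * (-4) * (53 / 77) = -60208 / 6545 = -9.20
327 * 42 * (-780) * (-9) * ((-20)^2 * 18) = 694171296000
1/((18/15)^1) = 5/6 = 0.83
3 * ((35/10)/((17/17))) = 21/2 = 10.50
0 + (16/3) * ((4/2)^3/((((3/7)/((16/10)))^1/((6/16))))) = 896/15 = 59.73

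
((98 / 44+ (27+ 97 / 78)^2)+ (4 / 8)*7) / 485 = 53768591 / 32458140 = 1.66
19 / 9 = 2.11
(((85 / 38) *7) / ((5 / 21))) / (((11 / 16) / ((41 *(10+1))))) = 819672 / 19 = 43140.63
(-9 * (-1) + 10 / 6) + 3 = 41 / 3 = 13.67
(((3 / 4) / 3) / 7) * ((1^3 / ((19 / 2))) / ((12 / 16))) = 2 / 399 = 0.01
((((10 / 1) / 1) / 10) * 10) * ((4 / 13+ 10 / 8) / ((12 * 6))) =45 / 208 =0.22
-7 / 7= -1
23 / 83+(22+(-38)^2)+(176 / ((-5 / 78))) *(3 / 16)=951.48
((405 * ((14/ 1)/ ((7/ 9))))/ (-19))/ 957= -2430/ 6061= -0.40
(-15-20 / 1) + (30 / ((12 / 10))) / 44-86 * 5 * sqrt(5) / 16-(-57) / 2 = -215 * sqrt(5) / 8-261 / 44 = -66.03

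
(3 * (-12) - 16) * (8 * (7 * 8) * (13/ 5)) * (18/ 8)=-681408/ 5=-136281.60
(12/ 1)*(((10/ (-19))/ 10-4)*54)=-49896/ 19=-2626.11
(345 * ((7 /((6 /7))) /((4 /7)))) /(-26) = -39445 /208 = -189.64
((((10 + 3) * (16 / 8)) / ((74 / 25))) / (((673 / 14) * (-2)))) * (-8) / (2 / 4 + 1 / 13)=94640 / 74703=1.27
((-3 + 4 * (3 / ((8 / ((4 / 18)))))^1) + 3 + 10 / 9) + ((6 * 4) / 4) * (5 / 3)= 103 / 9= 11.44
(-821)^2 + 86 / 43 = 674043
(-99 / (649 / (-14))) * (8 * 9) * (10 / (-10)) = -9072 / 59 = -153.76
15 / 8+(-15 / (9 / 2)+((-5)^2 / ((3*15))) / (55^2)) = -63517 / 43560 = -1.46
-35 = -35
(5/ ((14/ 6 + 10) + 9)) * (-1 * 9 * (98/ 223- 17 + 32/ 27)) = 462875/ 14272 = 32.43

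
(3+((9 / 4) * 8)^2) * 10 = 3270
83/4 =20.75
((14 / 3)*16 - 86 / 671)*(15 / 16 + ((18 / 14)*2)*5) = 1028.23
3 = 3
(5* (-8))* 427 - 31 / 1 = -17111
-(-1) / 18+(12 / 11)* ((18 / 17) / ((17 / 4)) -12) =-730357 / 57222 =-12.76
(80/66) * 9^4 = 87480/11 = 7952.73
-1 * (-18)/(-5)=-18/5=-3.60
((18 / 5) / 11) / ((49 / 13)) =234 / 2695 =0.09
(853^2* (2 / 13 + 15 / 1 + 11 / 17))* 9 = 22867295652 / 221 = 103471926.03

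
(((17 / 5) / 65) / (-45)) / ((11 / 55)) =-17 / 2925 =-0.01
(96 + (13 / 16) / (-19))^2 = 850947241 / 92416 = 9207.79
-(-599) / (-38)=-599 / 38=-15.76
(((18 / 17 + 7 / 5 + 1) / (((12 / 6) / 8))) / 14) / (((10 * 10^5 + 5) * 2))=14 / 28333475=0.00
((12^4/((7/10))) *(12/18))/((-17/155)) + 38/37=-180059.48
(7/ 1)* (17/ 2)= 119/ 2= 59.50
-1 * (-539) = 539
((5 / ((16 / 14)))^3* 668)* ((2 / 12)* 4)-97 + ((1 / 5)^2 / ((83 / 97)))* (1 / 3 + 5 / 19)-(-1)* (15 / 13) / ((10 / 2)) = 1220074417587 / 32801600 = 37195.58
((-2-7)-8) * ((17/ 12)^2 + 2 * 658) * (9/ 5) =-40331.01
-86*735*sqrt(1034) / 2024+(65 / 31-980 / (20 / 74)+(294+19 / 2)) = -205865 / 62-31605*sqrt(1034) / 1012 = -4324.64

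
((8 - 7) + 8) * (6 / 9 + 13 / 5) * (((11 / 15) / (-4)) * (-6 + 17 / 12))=5929 / 240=24.70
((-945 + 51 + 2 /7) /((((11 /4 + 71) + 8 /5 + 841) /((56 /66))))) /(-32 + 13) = 500480 /11491029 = 0.04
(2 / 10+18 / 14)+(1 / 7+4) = 5.63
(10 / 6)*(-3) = -5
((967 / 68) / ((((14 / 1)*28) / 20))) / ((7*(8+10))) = 4835 / 839664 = 0.01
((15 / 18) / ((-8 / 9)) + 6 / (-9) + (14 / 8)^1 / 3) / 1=-49 / 48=-1.02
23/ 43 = 0.53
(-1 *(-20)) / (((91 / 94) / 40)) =75200 / 91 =826.37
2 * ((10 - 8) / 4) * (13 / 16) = 0.81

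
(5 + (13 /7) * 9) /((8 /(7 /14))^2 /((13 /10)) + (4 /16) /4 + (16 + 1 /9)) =284544 /2792419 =0.10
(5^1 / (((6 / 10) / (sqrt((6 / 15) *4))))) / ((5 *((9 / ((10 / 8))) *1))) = 5 *sqrt(10) / 54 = 0.29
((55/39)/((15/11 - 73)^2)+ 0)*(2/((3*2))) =6655/72650448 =0.00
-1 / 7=-0.14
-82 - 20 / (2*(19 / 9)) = -1648 / 19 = -86.74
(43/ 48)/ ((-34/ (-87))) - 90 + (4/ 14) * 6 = -85.99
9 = 9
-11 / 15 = -0.73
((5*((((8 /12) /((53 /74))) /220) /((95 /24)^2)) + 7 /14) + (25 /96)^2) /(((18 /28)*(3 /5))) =193195047073 /130924823040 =1.48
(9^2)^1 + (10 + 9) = 100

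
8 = 8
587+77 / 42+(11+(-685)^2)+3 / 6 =1409476 / 3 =469825.33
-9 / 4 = -2.25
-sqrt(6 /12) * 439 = -439 * sqrt(2) /2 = -310.42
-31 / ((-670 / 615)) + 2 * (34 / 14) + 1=32185 / 938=34.31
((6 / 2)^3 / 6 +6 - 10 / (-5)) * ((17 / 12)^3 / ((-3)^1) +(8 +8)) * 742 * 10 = 1396098.62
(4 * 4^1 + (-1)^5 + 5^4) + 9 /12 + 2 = 2571 /4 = 642.75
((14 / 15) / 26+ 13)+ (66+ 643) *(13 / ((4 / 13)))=23375263 / 780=29968.29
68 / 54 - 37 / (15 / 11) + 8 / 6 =-3313 / 135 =-24.54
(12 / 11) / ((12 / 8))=8 / 11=0.73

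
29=29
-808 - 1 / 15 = -808.07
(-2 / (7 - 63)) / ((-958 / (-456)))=57 / 3353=0.02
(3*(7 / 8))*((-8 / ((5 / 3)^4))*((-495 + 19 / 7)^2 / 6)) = -480934098 / 4375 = -109927.79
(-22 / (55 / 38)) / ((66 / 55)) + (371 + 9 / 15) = 5384 / 15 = 358.93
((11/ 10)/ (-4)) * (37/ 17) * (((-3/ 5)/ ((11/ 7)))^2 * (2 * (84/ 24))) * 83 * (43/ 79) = -407647611/ 14773000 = -27.59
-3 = -3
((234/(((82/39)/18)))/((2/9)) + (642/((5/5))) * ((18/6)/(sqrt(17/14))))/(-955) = -369603/39155 - 1926 * sqrt(238)/16235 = -11.27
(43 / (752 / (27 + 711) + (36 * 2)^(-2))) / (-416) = -285606 / 2816021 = -0.10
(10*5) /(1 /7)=350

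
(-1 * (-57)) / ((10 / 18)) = 513 / 5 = 102.60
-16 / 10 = -8 / 5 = -1.60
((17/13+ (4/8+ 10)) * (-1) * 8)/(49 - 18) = -1228/403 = -3.05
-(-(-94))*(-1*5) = 470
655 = 655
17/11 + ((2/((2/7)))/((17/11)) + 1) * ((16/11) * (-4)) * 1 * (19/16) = -6855/187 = -36.66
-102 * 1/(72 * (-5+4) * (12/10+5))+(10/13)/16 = 2675/9672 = 0.28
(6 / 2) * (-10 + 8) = -6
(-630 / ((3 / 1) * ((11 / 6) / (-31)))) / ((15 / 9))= 23436 / 11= 2130.55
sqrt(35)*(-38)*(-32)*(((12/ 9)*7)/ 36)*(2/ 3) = 17024*sqrt(35)/ 81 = 1243.40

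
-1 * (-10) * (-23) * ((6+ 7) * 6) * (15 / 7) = -269100 / 7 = -38442.86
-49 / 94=-0.52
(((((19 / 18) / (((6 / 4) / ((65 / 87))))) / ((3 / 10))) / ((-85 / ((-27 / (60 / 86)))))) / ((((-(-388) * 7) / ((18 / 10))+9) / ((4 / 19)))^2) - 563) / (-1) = 984178555240109 / 1748096901007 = 563.00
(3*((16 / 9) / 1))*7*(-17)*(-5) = 9520 / 3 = 3173.33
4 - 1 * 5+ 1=0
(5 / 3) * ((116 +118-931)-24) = -1201.67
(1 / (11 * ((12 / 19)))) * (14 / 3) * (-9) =-133 / 22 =-6.05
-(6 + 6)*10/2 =-60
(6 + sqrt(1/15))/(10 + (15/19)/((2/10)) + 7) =19 *sqrt(15)/5970 + 57/199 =0.30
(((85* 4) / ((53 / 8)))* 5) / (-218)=-6800 / 5777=-1.18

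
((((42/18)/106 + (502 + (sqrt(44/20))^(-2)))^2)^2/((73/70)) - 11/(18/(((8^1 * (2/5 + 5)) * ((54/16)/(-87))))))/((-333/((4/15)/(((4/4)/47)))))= -2300704058.26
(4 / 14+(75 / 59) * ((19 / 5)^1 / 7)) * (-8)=-3224 / 413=-7.81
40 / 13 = 3.08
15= 15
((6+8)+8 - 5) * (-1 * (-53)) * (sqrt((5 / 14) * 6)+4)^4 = 1830832 * sqrt(105) / 49+20586949 / 49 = 803008.05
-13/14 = -0.93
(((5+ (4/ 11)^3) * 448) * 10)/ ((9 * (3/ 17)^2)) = 8699223680/ 107811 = 80689.57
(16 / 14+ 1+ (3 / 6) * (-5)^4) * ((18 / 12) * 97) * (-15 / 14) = -19227825 / 392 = -49050.57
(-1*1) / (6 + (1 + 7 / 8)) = -8 / 63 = -0.13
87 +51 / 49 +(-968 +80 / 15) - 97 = -142829 / 147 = -971.63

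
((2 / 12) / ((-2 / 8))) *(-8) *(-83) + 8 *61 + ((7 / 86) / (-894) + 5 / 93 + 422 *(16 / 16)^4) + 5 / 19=21177386141 / 45284676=467.65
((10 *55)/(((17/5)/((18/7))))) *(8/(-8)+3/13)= -495000/1547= -319.97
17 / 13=1.31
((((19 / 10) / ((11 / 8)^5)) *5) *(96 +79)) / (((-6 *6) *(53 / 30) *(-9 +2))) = 19456000 / 25607109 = 0.76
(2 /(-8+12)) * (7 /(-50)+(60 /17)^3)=10765609 /491300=21.91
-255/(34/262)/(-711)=655/237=2.76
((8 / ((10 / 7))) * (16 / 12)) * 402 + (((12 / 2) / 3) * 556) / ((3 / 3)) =20568 / 5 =4113.60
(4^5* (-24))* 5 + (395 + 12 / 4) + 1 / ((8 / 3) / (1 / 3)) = -979855 / 8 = -122481.88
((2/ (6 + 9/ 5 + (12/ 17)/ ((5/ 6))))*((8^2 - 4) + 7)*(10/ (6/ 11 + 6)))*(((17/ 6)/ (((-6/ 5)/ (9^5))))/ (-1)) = 1293932475/ 392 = 3300848.15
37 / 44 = 0.84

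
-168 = -168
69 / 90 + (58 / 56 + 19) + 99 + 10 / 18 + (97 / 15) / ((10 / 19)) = 835661 / 6300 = 132.64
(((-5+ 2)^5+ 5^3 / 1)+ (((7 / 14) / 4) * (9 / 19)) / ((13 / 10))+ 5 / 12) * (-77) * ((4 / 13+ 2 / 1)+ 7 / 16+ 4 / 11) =2891048027 / 102752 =28136.17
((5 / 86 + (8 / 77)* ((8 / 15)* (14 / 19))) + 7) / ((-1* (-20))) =1913953 / 5392200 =0.35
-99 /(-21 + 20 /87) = 8613 /1807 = 4.77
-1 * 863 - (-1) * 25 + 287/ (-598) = -838.48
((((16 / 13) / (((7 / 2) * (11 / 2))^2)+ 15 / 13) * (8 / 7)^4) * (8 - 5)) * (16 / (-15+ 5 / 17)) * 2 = -298106290176 / 23132734625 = -12.89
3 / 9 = 1 / 3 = 0.33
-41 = -41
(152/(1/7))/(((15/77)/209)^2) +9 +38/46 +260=6337873726678/5175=1224709898.87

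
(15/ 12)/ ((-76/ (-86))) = 215/ 152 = 1.41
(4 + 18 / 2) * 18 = 234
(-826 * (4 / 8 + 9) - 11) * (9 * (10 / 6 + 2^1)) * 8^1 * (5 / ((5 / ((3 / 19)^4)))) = -168035472 / 130321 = -1289.40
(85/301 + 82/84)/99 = 2273/178794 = 0.01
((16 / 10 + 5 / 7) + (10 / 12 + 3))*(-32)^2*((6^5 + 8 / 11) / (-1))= -56543899648 / 1155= -48955757.27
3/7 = 0.43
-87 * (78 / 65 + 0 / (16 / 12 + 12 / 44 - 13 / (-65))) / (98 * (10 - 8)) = -261 / 490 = -0.53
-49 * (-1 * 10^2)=4900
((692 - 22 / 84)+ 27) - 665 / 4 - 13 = 45317 / 84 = 539.49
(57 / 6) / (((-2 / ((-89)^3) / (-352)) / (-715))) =842776340120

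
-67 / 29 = -2.31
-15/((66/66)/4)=-60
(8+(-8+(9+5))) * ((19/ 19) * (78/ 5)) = 1092/ 5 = 218.40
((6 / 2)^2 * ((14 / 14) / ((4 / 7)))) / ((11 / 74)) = 2331 / 22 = 105.95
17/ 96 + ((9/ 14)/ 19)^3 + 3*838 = 567834827705/ 225853152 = 2514.18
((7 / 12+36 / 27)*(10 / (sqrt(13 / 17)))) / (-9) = -115*sqrt(221) / 702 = -2.44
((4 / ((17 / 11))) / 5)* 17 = 44 / 5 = 8.80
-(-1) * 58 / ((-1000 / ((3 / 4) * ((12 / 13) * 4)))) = -261 / 1625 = -0.16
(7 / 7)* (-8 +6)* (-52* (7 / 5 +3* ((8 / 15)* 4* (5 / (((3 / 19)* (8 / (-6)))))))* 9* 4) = -2819232 / 5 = -563846.40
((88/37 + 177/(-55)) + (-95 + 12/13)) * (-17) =42687374/26455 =1613.58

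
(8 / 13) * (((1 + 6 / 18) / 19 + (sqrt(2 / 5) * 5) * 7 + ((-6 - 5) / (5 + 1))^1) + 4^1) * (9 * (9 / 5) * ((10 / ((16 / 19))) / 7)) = 6885 / 182 + 1539 * sqrt(10) / 13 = 412.19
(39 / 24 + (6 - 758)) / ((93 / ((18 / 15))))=-6003 / 620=-9.68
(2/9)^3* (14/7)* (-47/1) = -752/729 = -1.03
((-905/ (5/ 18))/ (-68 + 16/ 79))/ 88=128691/ 235664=0.55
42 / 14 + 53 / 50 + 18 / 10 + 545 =27543 / 50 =550.86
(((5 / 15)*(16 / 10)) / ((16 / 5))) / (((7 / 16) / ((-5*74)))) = -2960 / 21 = -140.95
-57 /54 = -19 /18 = -1.06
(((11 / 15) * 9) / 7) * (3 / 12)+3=453 / 140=3.24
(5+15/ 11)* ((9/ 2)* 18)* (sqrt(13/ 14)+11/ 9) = 1126.70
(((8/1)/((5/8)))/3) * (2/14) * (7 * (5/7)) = 64/21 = 3.05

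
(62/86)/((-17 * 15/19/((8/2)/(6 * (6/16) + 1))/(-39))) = 9424/3655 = 2.58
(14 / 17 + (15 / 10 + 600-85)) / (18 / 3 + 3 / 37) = 216931 / 2550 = 85.07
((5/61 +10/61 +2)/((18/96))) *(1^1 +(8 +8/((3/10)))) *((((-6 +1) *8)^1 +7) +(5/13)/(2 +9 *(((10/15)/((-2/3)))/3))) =-14262.59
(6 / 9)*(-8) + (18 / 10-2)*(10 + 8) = -134 / 15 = -8.93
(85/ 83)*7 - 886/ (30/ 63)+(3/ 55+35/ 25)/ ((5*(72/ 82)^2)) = -685194511/ 369765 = -1853.05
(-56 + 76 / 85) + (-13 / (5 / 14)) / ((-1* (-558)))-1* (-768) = 16904737 / 23715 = 712.83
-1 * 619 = -619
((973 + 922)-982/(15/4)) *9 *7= 514437/5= 102887.40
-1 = -1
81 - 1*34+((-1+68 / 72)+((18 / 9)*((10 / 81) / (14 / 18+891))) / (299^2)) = 101052483335 / 2152597278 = 46.94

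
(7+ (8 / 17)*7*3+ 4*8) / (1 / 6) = 4986 / 17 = 293.29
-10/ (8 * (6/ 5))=-25/ 24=-1.04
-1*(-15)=15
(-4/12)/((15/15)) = -1/3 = -0.33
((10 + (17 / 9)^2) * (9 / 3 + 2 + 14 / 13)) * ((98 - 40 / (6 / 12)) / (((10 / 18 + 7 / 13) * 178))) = 86821 / 11392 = 7.62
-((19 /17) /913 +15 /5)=-46582 /15521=-3.00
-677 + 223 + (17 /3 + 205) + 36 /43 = -31282 /129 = -242.50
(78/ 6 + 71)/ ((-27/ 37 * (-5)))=1036/ 45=23.02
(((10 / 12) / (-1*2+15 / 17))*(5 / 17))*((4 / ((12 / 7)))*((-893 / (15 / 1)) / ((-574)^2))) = 235 / 2541672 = 0.00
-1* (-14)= 14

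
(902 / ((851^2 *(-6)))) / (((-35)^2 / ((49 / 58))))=-451 / 3150274350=-0.00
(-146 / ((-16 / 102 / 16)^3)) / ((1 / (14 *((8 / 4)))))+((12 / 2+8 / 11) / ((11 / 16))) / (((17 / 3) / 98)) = 8923715399424 / 2057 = 4338218473.23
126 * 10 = 1260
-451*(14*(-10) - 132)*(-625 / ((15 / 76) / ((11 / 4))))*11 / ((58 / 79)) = -1392488207000 / 87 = -16005611574.71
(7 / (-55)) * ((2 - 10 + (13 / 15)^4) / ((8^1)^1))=2635073 / 22275000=0.12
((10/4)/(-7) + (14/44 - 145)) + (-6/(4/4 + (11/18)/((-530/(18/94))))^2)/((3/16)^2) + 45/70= -315.14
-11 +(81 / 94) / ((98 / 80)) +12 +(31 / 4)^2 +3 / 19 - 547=-339607651 / 700112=-485.08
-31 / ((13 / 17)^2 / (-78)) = 53754 / 13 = 4134.92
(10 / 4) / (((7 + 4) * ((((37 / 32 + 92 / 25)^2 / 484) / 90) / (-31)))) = -196416000000 / 14969161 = -13121.38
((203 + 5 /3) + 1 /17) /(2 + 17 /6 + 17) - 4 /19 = 387850 /42313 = 9.17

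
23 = 23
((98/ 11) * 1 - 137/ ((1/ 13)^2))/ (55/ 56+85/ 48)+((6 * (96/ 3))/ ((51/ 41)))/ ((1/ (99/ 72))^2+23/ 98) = -102808695920/ 12530309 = -8204.80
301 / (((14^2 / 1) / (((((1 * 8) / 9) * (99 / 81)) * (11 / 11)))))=1.67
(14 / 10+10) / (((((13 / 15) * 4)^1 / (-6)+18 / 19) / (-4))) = -123.38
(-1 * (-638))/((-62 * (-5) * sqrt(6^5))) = 319 * sqrt(6)/33480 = 0.02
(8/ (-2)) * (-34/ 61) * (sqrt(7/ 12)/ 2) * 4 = 136 * sqrt(21)/ 183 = 3.41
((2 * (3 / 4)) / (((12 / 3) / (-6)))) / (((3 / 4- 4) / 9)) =81 / 13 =6.23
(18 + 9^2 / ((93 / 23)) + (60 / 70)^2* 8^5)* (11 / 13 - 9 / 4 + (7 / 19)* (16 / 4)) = 2527253271 / 1500772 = 1683.97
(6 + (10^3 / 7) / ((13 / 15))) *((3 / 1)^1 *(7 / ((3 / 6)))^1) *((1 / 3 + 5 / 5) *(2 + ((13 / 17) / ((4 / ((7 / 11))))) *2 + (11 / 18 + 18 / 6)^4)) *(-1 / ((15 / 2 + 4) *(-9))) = 17526064518874 / 1100535579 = 15925.03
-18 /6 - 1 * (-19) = 16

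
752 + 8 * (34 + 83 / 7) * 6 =20672 / 7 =2953.14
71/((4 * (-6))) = -71/24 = -2.96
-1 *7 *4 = -28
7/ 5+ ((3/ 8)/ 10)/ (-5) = 557/ 400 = 1.39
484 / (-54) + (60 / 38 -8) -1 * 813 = -424961 / 513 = -828.38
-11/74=-0.15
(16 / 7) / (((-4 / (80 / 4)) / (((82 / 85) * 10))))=-110.25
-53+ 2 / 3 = -157 / 3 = -52.33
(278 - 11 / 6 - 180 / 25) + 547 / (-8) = 24071 / 120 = 200.59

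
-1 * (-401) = 401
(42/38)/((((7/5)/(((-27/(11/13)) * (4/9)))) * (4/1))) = -585/209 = -2.80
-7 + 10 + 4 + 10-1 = 16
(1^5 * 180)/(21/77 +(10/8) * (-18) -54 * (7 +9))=-1320/6499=-0.20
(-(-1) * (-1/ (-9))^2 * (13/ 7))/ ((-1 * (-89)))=13/ 50463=0.00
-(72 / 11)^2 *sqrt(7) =-5184 *sqrt(7) / 121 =-113.35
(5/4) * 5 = 25/4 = 6.25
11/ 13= 0.85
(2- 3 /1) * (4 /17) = -4 /17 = -0.24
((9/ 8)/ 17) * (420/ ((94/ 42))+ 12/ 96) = 635463/ 51136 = 12.43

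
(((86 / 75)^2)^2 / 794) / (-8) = -0.00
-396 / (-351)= 44 / 39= 1.13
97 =97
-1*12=-12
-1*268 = -268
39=39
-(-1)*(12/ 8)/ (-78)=-1/ 52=-0.02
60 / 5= 12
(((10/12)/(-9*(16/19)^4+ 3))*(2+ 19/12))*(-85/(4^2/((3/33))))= 2381616275/2519966592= 0.95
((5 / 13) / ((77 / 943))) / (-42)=-4715 / 42042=-0.11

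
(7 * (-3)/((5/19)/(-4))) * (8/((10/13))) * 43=3568656/25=142746.24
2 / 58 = 1 / 29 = 0.03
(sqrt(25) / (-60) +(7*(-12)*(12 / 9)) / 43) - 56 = -30283 / 516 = -58.69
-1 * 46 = -46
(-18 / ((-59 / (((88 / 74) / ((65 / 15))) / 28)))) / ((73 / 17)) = 10098 / 14501669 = 0.00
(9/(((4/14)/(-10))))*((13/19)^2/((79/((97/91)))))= -56745/28519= -1.99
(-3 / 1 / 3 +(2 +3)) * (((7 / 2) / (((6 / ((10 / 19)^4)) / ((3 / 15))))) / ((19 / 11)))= 154000 / 7428297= 0.02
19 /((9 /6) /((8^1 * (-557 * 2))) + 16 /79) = 26753824 /284947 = 93.89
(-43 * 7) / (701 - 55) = -0.47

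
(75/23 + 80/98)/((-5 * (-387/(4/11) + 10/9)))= 0.00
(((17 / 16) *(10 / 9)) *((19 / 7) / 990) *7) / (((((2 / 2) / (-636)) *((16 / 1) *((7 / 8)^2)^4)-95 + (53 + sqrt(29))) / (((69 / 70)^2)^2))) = -0.00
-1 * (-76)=76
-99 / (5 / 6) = -118.80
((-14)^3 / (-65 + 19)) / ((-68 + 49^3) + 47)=49 / 96623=0.00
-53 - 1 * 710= -763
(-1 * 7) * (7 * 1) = -49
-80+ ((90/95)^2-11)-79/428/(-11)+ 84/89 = -13483899741/151263332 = -89.14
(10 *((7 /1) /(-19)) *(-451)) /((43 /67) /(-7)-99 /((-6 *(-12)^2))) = 1421407680 /19589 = 72561.52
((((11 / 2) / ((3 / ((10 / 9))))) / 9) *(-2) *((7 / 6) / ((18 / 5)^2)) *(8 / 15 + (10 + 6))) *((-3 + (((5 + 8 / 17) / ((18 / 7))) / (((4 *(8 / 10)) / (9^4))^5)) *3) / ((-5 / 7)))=229593269675614280687593899095 / 1052595191808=218121146156150731.07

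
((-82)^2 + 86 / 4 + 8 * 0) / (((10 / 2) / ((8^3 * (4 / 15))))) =4604928 / 25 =184197.12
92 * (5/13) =460/13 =35.38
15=15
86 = 86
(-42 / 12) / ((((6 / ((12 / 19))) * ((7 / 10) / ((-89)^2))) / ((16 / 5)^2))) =-4055552 / 95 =-42690.02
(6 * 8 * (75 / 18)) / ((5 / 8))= 320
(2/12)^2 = 1/36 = 0.03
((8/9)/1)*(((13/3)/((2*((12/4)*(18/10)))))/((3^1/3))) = 260/729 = 0.36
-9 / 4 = -2.25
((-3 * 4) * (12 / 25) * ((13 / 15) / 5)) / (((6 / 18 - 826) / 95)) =35568 / 309625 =0.11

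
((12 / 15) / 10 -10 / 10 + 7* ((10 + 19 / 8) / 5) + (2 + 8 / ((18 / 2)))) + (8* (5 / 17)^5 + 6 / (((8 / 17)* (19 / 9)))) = 1231020524657 / 48559109400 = 25.35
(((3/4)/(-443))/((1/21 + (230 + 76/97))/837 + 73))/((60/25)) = -1704969/177104935744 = -0.00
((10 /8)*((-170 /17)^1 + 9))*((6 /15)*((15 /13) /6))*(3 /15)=-1 /52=-0.02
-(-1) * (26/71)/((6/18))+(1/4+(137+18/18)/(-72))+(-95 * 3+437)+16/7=229193/1491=153.72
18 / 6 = 3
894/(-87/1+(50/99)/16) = -708048/68879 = -10.28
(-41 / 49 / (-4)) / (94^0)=41 / 196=0.21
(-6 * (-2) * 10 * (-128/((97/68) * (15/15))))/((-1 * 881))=1044480/85457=12.22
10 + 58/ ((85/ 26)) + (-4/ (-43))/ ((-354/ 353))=17886728/ 646935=27.65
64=64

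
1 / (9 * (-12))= -0.01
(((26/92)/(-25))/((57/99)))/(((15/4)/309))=-88374/54625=-1.62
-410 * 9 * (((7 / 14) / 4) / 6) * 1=-615 / 8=-76.88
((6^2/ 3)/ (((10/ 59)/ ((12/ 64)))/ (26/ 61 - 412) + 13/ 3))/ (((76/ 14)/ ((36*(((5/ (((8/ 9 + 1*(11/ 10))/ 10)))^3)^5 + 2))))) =1005173425348222005109651556134061302958799475255795119175893936/ 54032179617865234773310530498908151071531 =18603236672241717497115.24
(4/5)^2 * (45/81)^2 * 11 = 176/81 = 2.17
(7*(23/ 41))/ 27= 161/ 1107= 0.15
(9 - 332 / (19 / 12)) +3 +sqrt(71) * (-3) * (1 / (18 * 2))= -3756 / 19 - sqrt(71) / 12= -198.39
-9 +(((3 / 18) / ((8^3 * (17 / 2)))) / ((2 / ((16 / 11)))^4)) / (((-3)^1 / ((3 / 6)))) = -20160661 / 2240073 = -9.00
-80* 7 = -560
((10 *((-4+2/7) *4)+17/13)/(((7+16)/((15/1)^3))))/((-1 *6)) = 15076125/4186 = 3601.56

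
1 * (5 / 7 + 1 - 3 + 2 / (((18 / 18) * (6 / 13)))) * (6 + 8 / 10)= 2176 / 105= 20.72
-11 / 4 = -2.75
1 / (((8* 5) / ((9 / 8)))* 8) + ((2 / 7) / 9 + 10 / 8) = 207287 / 161280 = 1.29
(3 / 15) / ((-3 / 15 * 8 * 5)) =-1 / 40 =-0.02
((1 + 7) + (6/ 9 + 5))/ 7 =1.95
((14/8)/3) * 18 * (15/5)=63/2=31.50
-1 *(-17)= 17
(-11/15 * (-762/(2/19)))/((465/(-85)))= -970.39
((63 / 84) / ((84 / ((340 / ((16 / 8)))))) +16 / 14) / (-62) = -149 / 3472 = -0.04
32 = 32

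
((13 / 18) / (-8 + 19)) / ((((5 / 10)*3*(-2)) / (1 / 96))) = -13 / 57024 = -0.00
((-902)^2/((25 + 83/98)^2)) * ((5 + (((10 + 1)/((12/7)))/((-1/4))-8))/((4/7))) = -1175984848808/19248267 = -61095.62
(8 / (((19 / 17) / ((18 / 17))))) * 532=4032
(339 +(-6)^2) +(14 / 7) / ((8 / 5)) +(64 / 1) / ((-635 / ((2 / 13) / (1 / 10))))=2483731 / 6604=376.09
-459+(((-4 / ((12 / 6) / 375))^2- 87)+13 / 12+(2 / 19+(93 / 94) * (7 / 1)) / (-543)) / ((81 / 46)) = 318936.64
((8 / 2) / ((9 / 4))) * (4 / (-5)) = -64 / 45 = -1.42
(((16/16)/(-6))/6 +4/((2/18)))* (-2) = -1295/18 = -71.94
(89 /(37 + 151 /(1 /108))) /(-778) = -89 /12716410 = -0.00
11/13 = 0.85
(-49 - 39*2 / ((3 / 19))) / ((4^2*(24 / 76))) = -3439 / 32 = -107.47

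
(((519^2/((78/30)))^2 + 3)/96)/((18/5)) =755784878555/24336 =31056249.12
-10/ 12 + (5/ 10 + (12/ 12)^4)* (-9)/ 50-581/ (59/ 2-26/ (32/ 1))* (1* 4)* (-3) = 3701519/ 15300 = 241.93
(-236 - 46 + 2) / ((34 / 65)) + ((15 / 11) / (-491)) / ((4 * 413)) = -81194313455 / 151681684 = -535.29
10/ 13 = 0.77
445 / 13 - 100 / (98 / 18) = 10105 / 637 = 15.86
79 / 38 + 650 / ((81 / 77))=1908299 / 3078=619.98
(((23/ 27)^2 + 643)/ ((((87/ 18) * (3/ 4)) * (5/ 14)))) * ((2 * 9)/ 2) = 52558912/ 11745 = 4475.00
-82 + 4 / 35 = -2866 / 35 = -81.89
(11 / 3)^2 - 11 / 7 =748 / 63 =11.87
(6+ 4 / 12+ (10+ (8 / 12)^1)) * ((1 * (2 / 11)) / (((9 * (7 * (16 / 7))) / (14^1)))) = 119 / 396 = 0.30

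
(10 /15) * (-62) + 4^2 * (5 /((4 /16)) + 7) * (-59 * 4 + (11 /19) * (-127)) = -7624132 /57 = -133756.70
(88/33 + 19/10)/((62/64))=2192/465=4.71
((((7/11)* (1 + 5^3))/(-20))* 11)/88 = -0.50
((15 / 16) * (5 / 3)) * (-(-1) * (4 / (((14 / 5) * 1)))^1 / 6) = 125 / 336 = 0.37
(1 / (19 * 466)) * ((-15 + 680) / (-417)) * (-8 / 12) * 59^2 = 121835 / 291483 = 0.42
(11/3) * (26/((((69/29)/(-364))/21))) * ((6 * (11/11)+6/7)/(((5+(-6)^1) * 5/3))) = 144912768/115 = 1260111.03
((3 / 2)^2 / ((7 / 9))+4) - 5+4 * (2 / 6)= 271 / 84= 3.23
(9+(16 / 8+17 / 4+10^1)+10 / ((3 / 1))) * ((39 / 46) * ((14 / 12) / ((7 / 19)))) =84721 / 1104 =76.74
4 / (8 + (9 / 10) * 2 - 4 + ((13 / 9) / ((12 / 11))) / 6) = 12960 / 19507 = 0.66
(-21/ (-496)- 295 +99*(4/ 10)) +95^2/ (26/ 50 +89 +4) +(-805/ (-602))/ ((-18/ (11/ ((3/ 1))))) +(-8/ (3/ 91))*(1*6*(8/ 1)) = -39741351559043/ 3365878320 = -11807.13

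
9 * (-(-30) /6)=45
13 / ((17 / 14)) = 182 / 17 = 10.71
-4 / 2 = -2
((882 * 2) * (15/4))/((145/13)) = 17199/29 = 593.07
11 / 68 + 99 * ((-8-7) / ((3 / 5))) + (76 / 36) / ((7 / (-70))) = -1527521 / 612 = -2495.95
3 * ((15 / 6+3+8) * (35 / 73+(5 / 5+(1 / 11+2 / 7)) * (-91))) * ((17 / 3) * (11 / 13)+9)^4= -4197646239944712 / 22934483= -183027724.67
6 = 6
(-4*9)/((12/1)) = -3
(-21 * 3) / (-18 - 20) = 63 / 38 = 1.66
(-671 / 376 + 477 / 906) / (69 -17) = -71429 / 2952352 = -0.02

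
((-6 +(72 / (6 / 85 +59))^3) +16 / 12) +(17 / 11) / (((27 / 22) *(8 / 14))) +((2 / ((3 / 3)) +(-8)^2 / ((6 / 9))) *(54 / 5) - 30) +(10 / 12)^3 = 140580630778082257 / 136708154201880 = 1028.33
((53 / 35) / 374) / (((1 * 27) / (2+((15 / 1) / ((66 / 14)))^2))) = 8639 / 4751670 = 0.00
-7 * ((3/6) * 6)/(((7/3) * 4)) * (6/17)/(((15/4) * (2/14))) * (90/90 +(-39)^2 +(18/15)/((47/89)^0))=-56448/25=-2257.92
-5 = -5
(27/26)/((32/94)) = 1269/416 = 3.05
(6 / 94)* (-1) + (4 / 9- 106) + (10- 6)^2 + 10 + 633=234080 / 423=553.38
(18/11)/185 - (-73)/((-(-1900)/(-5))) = -28343/154660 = -0.18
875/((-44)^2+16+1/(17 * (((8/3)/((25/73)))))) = 8687000/19379531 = 0.45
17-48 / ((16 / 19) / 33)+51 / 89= -165845 / 89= -1863.43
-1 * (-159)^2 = -25281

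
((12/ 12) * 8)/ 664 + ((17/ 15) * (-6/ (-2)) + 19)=9301/ 415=22.41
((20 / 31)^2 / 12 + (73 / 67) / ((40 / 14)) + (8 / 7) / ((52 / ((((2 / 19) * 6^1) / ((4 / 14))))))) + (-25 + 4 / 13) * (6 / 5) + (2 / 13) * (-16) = -6035926409 / 190843068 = -31.63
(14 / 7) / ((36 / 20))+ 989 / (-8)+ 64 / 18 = -2855 / 24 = -118.96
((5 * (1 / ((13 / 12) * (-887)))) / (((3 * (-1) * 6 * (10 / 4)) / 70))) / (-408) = -35 / 1764243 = -0.00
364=364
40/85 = 8/17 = 0.47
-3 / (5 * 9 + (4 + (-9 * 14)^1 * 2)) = 3 / 203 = 0.01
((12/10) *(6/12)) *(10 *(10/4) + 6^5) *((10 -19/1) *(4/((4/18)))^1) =-758257.20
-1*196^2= -38416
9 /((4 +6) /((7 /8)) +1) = 0.72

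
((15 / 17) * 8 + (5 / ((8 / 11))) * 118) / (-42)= -55645 / 2856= -19.48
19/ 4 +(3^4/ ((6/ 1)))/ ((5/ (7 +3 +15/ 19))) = 2575/ 76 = 33.88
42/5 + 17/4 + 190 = 4053/20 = 202.65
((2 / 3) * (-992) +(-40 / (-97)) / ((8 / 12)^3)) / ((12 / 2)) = -192043 / 1746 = -109.99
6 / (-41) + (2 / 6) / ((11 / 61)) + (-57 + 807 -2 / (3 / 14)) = 742.37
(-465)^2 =216225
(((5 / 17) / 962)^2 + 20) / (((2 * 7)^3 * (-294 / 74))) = -0.00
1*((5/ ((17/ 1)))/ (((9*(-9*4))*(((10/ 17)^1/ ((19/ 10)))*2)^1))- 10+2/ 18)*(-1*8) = 128179/ 1620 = 79.12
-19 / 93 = -0.20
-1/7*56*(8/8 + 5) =-48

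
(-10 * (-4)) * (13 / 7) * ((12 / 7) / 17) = 6240 / 833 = 7.49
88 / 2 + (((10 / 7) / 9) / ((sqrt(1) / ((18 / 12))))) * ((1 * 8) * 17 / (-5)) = 788 / 21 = 37.52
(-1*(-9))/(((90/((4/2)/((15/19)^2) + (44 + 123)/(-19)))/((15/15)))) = -23857/42750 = -0.56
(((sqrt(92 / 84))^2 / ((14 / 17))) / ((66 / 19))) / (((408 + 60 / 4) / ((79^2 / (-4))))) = -46364389 / 32831568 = -1.41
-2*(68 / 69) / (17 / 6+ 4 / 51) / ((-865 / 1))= 4624 / 5908815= 0.00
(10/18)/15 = 0.04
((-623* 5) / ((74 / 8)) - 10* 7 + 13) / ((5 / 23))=-335087 / 185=-1811.28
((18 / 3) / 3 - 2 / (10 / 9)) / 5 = 1 / 25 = 0.04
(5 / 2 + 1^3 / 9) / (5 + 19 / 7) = 329 / 972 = 0.34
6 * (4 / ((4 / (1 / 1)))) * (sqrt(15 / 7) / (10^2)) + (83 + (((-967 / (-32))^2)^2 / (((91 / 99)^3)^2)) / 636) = 3 * sqrt(105) / 350 + 284885003664706114012243 / 126236262591566446592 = 2256.85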